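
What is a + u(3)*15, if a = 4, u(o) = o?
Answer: 49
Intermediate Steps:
a + u(3)*15 = 4 + 3*15 = 4 + 45 = 49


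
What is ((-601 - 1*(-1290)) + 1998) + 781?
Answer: 3468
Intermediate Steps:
((-601 - 1*(-1290)) + 1998) + 781 = ((-601 + 1290) + 1998) + 781 = (689 + 1998) + 781 = 2687 + 781 = 3468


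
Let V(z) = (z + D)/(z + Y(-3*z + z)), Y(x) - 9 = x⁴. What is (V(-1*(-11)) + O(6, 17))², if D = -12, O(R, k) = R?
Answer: 1975865979025/54885244176 ≈ 36.000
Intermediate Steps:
Y(x) = 9 + x⁴
V(z) = (-12 + z)/(9 + z + 16*z⁴) (V(z) = (z - 12)/(z + (9 + (-3*z + z)⁴)) = (-12 + z)/(z + (9 + (-2*z)⁴)) = (-12 + z)/(z + (9 + 16*z⁴)) = (-12 + z)/(9 + z + 16*z⁴))
(V(-1*(-11)) + O(6, 17))² = ((-12 - 1*(-11))/(9 - 1*(-11) + 16*(-1*(-11))⁴) + 6)² = ((-12 + 11)/(9 + 11 + 16*11⁴) + 6)² = (-1/(9 + 11 + 16*14641) + 6)² = (-1/(9 + 11 + 234256) + 6)² = (-1/234276 + 6)² = (1405655/234276)² = 1975865979025/54885244176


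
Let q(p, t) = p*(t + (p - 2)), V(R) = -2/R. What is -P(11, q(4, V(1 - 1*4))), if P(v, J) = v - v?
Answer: 0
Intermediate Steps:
q(p, t) = p*(-2 + p + t) (q(p, t) = p*(t + (-2 + p)) = p*(-2 + p + t))
P(v, J) = 0
-P(11, q(4, V(1 - 1*4))) = -1*0 = 0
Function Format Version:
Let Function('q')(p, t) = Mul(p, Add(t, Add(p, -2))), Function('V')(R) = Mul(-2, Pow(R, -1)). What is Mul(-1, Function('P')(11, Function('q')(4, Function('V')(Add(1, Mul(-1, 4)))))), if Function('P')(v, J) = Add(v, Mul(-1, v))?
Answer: 0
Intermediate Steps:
Function('q')(p, t) = Mul(p, Add(-2, p, t)) (Function('q')(p, t) = Mul(p, Add(t, Add(-2, p))) = Mul(p, Add(-2, p, t)))
Function('P')(v, J) = 0
Mul(-1, Function('P')(11, Function('q')(4, Function('V')(Add(1, Mul(-1, 4)))))) = Mul(-1, 0) = 0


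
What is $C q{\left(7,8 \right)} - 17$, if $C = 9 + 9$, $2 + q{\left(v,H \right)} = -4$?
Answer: $-125$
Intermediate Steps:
$q{\left(v,H \right)} = -6$ ($q{\left(v,H \right)} = -2 - 4 = -6$)
$C = 18$
$C q{\left(7,8 \right)} - 17 = 18 \left(-6\right) - 17 = -108 - 17 = -125$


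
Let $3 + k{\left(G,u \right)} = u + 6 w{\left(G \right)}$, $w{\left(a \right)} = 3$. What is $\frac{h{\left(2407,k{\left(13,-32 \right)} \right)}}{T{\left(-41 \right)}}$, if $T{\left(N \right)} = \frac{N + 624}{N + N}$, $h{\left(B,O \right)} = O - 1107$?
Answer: $\frac{92168}{583} \approx 158.09$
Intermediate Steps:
$k{\left(G,u \right)} = 15 + u$ ($k{\left(G,u \right)} = -3 + \left(u + 6 \cdot 3\right) = -3 + \left(u + 18\right) = -3 + \left(18 + u\right) = 15 + u$)
$h{\left(B,O \right)} = -1107 + O$
$T{\left(N \right)} = \frac{624 + N}{2 N}$
$\frac{h{\left(2407,k{\left(13,-32 \right)} \right)}}{T{\left(-41 \right)}} = \frac{-1107 + \left(15 - 32\right)}{\frac{1}{2} \frac{1}{-41} \left(624 - 41\right)} = \frac{-1107 - 17}{\frac{1}{2} \left(- \frac{1}{41}\right) 583} = - \frac{1124}{- \frac{583}{82}} = \left(-1124\right) \left(- \frac{82}{583}\right) = \frac{92168}{583}$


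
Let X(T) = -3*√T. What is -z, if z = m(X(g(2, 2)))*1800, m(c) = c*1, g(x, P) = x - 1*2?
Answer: 0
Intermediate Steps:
g(x, P) = -2 + x (g(x, P) = x - 2 = -2 + x)
m(c) = c
z = 0 (z = -3*√(-2 + 2)*1800 = -3*√0*1800 = -3*0*1800 = 0*1800 = 0)
-z = -1*0 = 0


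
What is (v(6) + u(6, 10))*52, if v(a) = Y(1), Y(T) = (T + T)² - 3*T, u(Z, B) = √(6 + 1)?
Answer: 52 + 52*√7 ≈ 189.58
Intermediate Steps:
u(Z, B) = √7
Y(T) = -3*T + 4*T² (Y(T) = (2*T)² - 3*T = 4*T² - 3*T = -3*T + 4*T²)
v(a) = 1 (v(a) = 1*(-3 + 4*1) = 1*(-3 + 4) = 1*1 = 1)
(v(6) + u(6, 10))*52 = (1 + √7)*52 = 52 + 52*√7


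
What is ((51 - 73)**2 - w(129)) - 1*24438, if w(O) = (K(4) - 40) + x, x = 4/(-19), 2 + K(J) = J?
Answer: -454400/19 ≈ -23916.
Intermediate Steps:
K(J) = -2 + J
x = -4/19 (x = 4*(-1/19) = -4/19 ≈ -0.21053)
w(O) = -726/19 (w(O) = ((-2 + 4) - 40) - 4/19 = (2 - 40) - 4/19 = -38 - 4/19 = -726/19)
((51 - 73)**2 - w(129)) - 1*24438 = ((51 - 73)**2 - 1*(-726/19)) - 1*24438 = ((-22)**2 + 726/19) - 24438 = (484 + 726/19) - 24438 = 9922/19 - 24438 = -454400/19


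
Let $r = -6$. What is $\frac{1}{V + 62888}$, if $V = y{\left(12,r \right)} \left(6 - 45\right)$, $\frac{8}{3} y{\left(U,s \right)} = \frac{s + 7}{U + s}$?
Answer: $\frac{16}{1006169} \approx 1.5902 \cdot 10^{-5}$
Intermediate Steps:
$y{\left(U,s \right)} = \frac{3 \left(7 + s\right)}{8 \left(U + s\right)}$ ($y{\left(U,s \right)} = \frac{3 \frac{s + 7}{U + s}}{8} = \frac{3 \frac{7 + s}{U + s}}{8} = \frac{3 \left(7 + s\right)}{8 \left(U + s\right)}$)
$V = - \frac{39}{16}$ ($V = \frac{3 \left(7 - 6\right)}{8 \left(12 - 6\right)} \left(6 - 45\right) = \frac{3}{8} \cdot \frac{1}{6} \cdot 1 \left(-39\right) = \frac{1}{16} \left(-39\right) = - \frac{39}{16} \approx -2.4375$)
$\frac{1}{V + 62888} = \frac{1}{- \frac{39}{16} + 62888} = \frac{1}{\frac{1006169}{16}} = \frac{16}{1006169}$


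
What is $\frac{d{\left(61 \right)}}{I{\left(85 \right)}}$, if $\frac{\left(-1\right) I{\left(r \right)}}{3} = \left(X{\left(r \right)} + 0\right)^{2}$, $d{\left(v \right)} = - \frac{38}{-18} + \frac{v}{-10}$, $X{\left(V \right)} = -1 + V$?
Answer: $\frac{359}{1905120} \approx 0.00018844$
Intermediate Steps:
$d{\left(v \right)} = \frac{19}{9} - \frac{v}{10}$ ($d{\left(v \right)} = \left(-38\right) \left(- \frac{1}{18}\right) + v \left(- \frac{1}{10}\right) = \frac{19}{9} - \frac{v}{10}$)
$I{\left(r \right)} = - 3 \left(-1 + r\right)^{2}$ ($I{\left(r \right)} = - 3 \left(\left(-1 + r\right) + 0\right)^{2} = - 3 \left(-1 + r\right)^{2}$)
$\frac{d{\left(61 \right)}}{I{\left(85 \right)}} = \frac{\frac{19}{9} - \frac{61}{10}}{\left(-3\right) \left(-1 + 85\right)^{2}} = \frac{\frac{19}{9} - \frac{61}{10}}{\left(-3\right) 84^{2}} = - \frac{359}{90 \left(\left(-3\right) 7056\right)} = - \frac{359}{90 \left(-21168\right)} = \left(- \frac{359}{90}\right) \left(- \frac{1}{21168}\right) = \frac{359}{1905120}$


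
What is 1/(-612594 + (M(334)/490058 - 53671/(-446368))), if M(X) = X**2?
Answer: -109373104672/67001269634973405 ≈ -1.6324e-6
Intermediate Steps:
1/(-612594 + (M(334)/490058 - 53671/(-446368))) = 1/(-612594 + (334**2/490058 - 53671/(-446368))) = 1/(-612594 + (111556*(1/490058) - 53671*(-1/446368))) = 1/(-612594 + (55778/245029 + 53671/446368)) = 1/(-612594 + 38048465763/109373104672) = 1/(-67001269634973405/109373104672) = -109373104672/67001269634973405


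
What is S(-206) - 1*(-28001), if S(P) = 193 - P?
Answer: 28400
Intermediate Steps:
S(-206) - 1*(-28001) = (193 - 1*(-206)) - 1*(-28001) = (193 + 206) + 28001 = 399 + 28001 = 28400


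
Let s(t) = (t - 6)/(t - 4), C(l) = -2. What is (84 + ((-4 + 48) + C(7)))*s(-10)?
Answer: 144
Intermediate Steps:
s(t) = (-6 + t)/(-4 + t)
(84 + ((-4 + 48) + C(7)))*s(-10) = (84 + ((-4 + 48) - 2))*((-6 - 10)/(-4 - 10)) = (84 + (44 - 2))*(-16/(-14)) = (84 + 42)*(-1/14*(-16)) = 126*(8/7) = 144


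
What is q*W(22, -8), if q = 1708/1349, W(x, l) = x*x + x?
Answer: 864248/1349 ≈ 640.66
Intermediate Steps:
W(x, l) = x + x² (W(x, l) = x² + x = x + x²)
q = 1708/1349 (q = 1708*(1/1349) = 1708/1349 ≈ 1.2661)
q*W(22, -8) = 1708*(22*(1 + 22))/1349 = 1708*(22*23)/1349 = (1708/1349)*506 = 864248/1349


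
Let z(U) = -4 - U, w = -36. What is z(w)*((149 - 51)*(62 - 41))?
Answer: 65856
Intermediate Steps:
z(w)*((149 - 51)*(62 - 41)) = (-4 - 1*(-36))*((149 - 51)*(62 - 41)) = (-4 + 36)*(98*21) = 32*2058 = 65856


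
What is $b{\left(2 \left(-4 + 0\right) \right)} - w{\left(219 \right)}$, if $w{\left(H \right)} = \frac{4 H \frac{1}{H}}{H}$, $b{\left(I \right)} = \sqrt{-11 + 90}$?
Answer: $- \frac{4}{219} + \sqrt{79} \approx 8.8699$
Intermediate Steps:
$b{\left(I \right)} = \sqrt{79}$
$w{\left(H \right)} = \frac{4}{H}$
$b{\left(2 \left(-4 + 0\right) \right)} - w{\left(219 \right)} = \sqrt{79} - \frac{4}{219} = - \frac{4}{219} + \sqrt{79}$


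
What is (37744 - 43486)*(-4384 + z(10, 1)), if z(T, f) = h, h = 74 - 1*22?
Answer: 24874344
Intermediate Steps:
h = 52 (h = 74 - 22 = 52)
z(T, f) = 52
(37744 - 43486)*(-4384 + z(10, 1)) = (37744 - 43486)*(-4384 + 52) = -5742*(-4332) = 24874344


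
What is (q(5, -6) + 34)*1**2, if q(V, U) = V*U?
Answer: 4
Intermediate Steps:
q(V, U) = U*V
(q(5, -6) + 34)*1**2 = (-6*5 + 34)*1**2 = (-30 + 34)*1 = 4*1 = 4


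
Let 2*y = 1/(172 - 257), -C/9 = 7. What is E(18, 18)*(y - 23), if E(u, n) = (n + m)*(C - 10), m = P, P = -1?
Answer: 285503/10 ≈ 28550.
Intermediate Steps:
C = -63 (C = -9*7 = -63)
y = -1/170 (y = 1/(2*(172 - 257)) = (½)/(-85) = (½)*(-1/85) = -1/170 ≈ -0.0058824)
m = -1
E(u, n) = 73 - 73*n (E(u, n) = (n - 1)*(-63 - 10) = (-1 + n)*(-73) = 73 - 73*n)
E(18, 18)*(y - 23) = (73 - 73*18)*(-1/170 - 23) = (73 - 1314)*(-3911/170) = -1241*(-3911/170) = 285503/10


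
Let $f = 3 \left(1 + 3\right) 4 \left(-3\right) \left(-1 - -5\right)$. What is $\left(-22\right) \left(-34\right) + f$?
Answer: $172$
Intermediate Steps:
$f = -576$ ($f = 3 \cdot 4 \left(- 12 \left(-1 + 5\right)\right) = 12 \left(\left(-12\right) 4\right) = 12 \left(-48\right) = -576$)
$\left(-22\right) \left(-34\right) + f = \left(-22\right) \left(-34\right) - 576 = 748 - 576 = 172$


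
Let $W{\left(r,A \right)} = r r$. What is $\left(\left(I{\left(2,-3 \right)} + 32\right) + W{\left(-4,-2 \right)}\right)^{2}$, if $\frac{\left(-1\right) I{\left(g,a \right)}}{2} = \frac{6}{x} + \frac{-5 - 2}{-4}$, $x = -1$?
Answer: $\frac{12769}{4} \approx 3192.3$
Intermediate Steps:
$W{\left(r,A \right)} = r^{2}$
$I{\left(g,a \right)} = \frac{17}{2}$ ($I{\left(g,a \right)} = - 2 \left(\frac{6}{-1} + \frac{-5 - 2}{-4}\right) = - 2 \left(6 \left(-1\right) - - \frac{7}{4}\right) = - 2 \left(-6 + \frac{7}{4}\right) = \left(-2\right) \left(- \frac{17}{4}\right) = \frac{17}{2}$)
$\left(\left(I{\left(2,-3 \right)} + 32\right) + W{\left(-4,-2 \right)}\right)^{2} = \left(\left(\frac{17}{2} + 32\right) + \left(-4\right)^{2}\right)^{2} = \left(\frac{81}{2} + 16\right)^{2} = \left(\frac{113}{2}\right)^{2} = \frac{12769}{4}$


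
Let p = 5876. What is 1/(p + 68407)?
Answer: 1/74283 ≈ 1.3462e-5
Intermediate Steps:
1/(p + 68407) = 1/(5876 + 68407) = 1/74283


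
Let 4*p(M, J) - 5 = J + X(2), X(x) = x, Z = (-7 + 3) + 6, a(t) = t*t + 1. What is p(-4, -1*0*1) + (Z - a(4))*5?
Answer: -293/4 ≈ -73.250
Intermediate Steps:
a(t) = 1 + t² (a(t) = t² + 1 = 1 + t²)
Z = 2 (Z = -4 + 6 = 2)
p(M, J) = 7/4 + J/4 (p(M, J) = 5/4 + (J + 2)/4 = 5/4 + (2 + J)/4 = 5/4 + (½ + J/4) = 7/4 + J/4)
p(-4, -1*0*1) + (Z - a(4))*5 = (7/4 + (-1*0*1)/4) + (2 - (1 + 4²))*5 = (7/4 + (0*1)/4) + (2 - (1 + 16))*5 = (7/4 + (¼)*0) + (2 - 1*17)*5 = (7/4 + 0) + (2 - 17)*5 = 7/4 - 15*5 = 7/4 - 75 = -293/4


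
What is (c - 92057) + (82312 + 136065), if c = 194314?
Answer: 320634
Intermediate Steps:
(c - 92057) + (82312 + 136065) = (194314 - 92057) + (82312 + 136065) = 102257 + 218377 = 320634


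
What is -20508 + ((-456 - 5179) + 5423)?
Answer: -20720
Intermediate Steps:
-20508 + ((-456 - 5179) + 5423) = -20508 + (-5635 + 5423) = -20508 - 212 = -20720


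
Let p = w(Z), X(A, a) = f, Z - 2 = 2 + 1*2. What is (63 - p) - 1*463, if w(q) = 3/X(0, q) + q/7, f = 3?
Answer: -2813/7 ≈ -401.86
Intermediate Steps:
Z = 6 (Z = 2 + (2 + 1*2) = 2 + (2 + 2) = 2 + 4 = 6)
X(A, a) = 3
w(q) = 1 + q/7 (w(q) = 3/3 + q/7 = 3*(⅓) + q*(⅐) = 1 + q/7)
p = 13/7 (p = 1 + (⅐)*6 = 1 + 6/7 = 13/7 ≈ 1.8571)
(63 - p) - 1*463 = (63 - 1*13/7) - 1*463 = (63 - 13/7) - 463 = 428/7 - 463 = -2813/7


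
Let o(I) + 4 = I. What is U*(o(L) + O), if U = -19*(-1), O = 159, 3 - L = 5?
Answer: 2907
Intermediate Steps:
L = -2 (L = 3 - 1*5 = 3 - 5 = -2)
o(I) = -4 + I
U = 19
U*(o(L) + O) = 19*((-4 - 2) + 159) = 19*(-6 + 159) = 19*153 = 2907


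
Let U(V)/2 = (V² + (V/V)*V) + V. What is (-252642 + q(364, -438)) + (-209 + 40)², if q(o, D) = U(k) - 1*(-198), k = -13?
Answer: -223597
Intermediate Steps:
U(V) = 2*V² + 4*V (U(V) = 2*((V² + (V/V)*V) + V) = 2*((V² + 1*V) + V) = 2*((V² + V) + V) = 2*((V + V²) + V) = 2*(V² + 2*V) = 2*V² + 4*V)
q(o, D) = 484 (q(o, D) = 2*(-13)*(2 - 13) - 1*(-198) = 2*(-13)*(-11) + 198 = 286 + 198 = 484)
(-252642 + q(364, -438)) + (-209 + 40)² = (-252642 + 484) + (-209 + 40)² = -252158 + (-169)² = -252158 + 28561 = -223597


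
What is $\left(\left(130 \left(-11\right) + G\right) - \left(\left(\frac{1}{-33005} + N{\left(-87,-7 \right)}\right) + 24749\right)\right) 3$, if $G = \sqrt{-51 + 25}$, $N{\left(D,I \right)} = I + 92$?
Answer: $- \frac{2600529957}{33005} + 3 i \sqrt{26} \approx -78792.0 + 15.297 i$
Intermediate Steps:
$N{\left(D,I \right)} = 92 + I$
$G = i \sqrt{26}$ ($G = \sqrt{-26} = i \sqrt{26} \approx 5.099 i$)
$\left(\left(130 \left(-11\right) + G\right) - \left(\left(\frac{1}{-33005} + N{\left(-87,-7 \right)}\right) + 24749\right)\right) 3 = \left(\left(130 \left(-11\right) + i \sqrt{26}\right) - \left(\left(\frac{1}{-33005} + \left(92 - 7\right)\right) + 24749\right)\right) 3 = \left(\left(-1430 + i \sqrt{26}\right) - \left(\left(- \frac{1}{33005} + 85\right) + 24749\right)\right) 3 = \left(\left(-1430 + i \sqrt{26}\right) - \left(\frac{2805424}{33005} + 24749\right)\right) 3 = \left(\left(-1430 + i \sqrt{26}\right) - \frac{819646169}{33005}\right) 3 = \left(- \frac{866843319}{33005} + i \sqrt{26}\right) 3 = - \frac{2600529957}{33005} + 3 i \sqrt{26}$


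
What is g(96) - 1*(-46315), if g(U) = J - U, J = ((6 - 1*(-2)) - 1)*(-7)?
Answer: 46170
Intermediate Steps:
J = -49 (J = ((6 + 2) - 1)*(-7) = (8 - 1)*(-7) = 7*(-7) = -49)
g(U) = -49 - U
g(96) - 1*(-46315) = (-49 - 1*96) - 1*(-46315) = (-49 - 96) + 46315 = -145 + 46315 = 46170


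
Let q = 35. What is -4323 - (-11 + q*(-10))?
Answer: -3962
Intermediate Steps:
-4323 - (-11 + q*(-10)) = -4323 - (-11 + 35*(-10)) = -4323 - (-11 - 350) = -4323 - 1*(-361) = -4323 + 361 = -3962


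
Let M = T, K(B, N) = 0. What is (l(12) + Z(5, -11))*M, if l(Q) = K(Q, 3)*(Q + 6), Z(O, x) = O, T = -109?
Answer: -545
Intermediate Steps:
M = -109
l(Q) = 0 (l(Q) = 0*(Q + 6) = 0*(6 + Q) = 0)
(l(12) + Z(5, -11))*M = (0 + 5)*(-109) = 5*(-109) = -545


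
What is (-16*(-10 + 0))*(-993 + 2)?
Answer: -158560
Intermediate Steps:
(-16*(-10 + 0))*(-993 + 2) = -16*(-10)*(-991) = 160*(-991) = -158560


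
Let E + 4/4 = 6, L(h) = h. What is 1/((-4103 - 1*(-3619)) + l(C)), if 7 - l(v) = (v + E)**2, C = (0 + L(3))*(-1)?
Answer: -1/481 ≈ -0.0020790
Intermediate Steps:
E = 5 (E = -1 + 6 = 5)
C = -3 (C = (0 + 3)*(-1) = 3*(-1) = -3)
l(v) = 7 - (5 + v)**2 (l(v) = 7 - (v + 5)**2 = 7 - (5 + v)**2)
1/((-4103 - 1*(-3619)) + l(C)) = 1/((-4103 - 1*(-3619)) + (7 - (5 - 3)**2)) = 1/((-4103 + 3619) + (7 - 1*2**2)) = 1/(-484 + (7 - 1*4)) = 1/(-484 + (7 - 4)) = 1/(-484 + 3) = 1/(-481) = -1/481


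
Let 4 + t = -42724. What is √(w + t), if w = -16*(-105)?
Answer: 2*I*√10262 ≈ 202.6*I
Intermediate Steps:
t = -42728 (t = -4 - 42724 = -42728)
w = 1680
√(w + t) = √(1680 - 42728) = √(-41048) = 2*I*√10262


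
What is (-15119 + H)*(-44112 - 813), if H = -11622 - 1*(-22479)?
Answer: 191470350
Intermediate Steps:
H = 10857 (H = -11622 + 22479 = 10857)
(-15119 + H)*(-44112 - 813) = (-15119 + 10857)*(-44112 - 813) = -4262*(-44925) = 191470350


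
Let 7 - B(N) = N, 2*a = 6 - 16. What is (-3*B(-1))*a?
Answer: 120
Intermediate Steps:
a = -5 (a = (6 - 16)/2 = (½)*(-10) = -5)
B(N) = 7 - N
(-3*B(-1))*a = -3*(7 - 1*(-1))*(-5) = -3*(7 + 1)*(-5) = -3*8*(-5) = -24*(-5) = 120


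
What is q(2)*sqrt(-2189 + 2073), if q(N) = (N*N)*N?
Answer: 16*I*sqrt(29) ≈ 86.163*I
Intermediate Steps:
q(N) = N**3 (q(N) = N**2*N = N**3)
q(2)*sqrt(-2189 + 2073) = 2**3*sqrt(-2189 + 2073) = 8*sqrt(-116) = 8*(2*I*sqrt(29)) = 16*I*sqrt(29)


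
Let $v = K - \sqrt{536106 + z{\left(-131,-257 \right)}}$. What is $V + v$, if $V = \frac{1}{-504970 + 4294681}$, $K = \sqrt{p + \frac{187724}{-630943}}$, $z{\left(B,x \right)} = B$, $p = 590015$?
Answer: $\frac{1}{3789711} - 5 \sqrt{21439} + \frac{\sqrt{234878403749805003}}{630943} \approx 36.021$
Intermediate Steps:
$K = \frac{\sqrt{234878403749805003}}{630943}$ ($K = \sqrt{590015 + \frac{187724}{-630943}} = \sqrt{590015 + 187724 \left(- \frac{1}{630943}\right)} = \sqrt{590015 - \frac{187724}{630943}} = \sqrt{\frac{372265646421}{630943}} = \frac{\sqrt{234878403749805003}}{630943} \approx 768.12$)
$V = \frac{1}{3789711} \approx 2.6387 \cdot 10^{-7}$
$v = - 5 \sqrt{21439} + \frac{\sqrt{234878403749805003}}{630943}$ ($v = \frac{\sqrt{234878403749805003}}{630943} - \sqrt{536106 - 131} = \frac{\sqrt{234878403749805003}}{630943} - \sqrt{535975} = \frac{\sqrt{234878403749805003}}{630943} - 5 \sqrt{21439} = - 5 \sqrt{21439} + \frac{\sqrt{234878403749805003}}{630943} \approx 36.021$)
$V + v = \frac{1}{3789711} - \left(5 \sqrt{21439} - \frac{\sqrt{234878403749805003}}{630943}\right) = \frac{1}{3789711} - 5 \sqrt{21439} + \frac{\sqrt{234878403749805003}}{630943}$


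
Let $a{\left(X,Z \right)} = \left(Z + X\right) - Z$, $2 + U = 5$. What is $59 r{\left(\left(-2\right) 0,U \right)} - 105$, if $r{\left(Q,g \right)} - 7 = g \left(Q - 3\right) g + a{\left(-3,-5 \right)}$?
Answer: $-1462$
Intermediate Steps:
$U = 3$ ($U = -2 + 5 = 3$)
$a{\left(X,Z \right)} = X$ ($a{\left(X,Z \right)} = \left(X + Z\right) - Z = X$)
$r{\left(Q,g \right)} = 4 + g^{2} \left(-3 + Q\right)$ ($r{\left(Q,g \right)} = 7 + \left(g \left(Q - 3\right) g - 3\right) = 7 + \left(g \left(-3 + Q\right) g - 3\right) = 7 + \left(g^{2} \left(-3 + Q\right) - 3\right) = 7 + \left(-3 + g^{2} \left(-3 + Q\right)\right) = 4 + g^{2} \left(-3 + Q\right)$)
$59 r{\left(\left(-2\right) 0,U \right)} - 105 = 59 \left(4 - 3 \cdot 3^{2} + \left(-2\right) 0 \cdot 3^{2}\right) - 105 = 59 \left(4 - 27 + 0 \cdot 9\right) - 105 = 59 \left(4 - 27 + 0\right) - 105 = 59 \left(-23\right) - 105 = -1357 - 105 = -1462$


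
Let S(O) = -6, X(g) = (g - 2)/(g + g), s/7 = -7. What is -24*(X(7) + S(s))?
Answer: 948/7 ≈ 135.43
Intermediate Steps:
s = -49 (s = 7*(-7) = -49)
X(g) = (-2 + g)/(2*g) (X(g) = (-2 + g)/((2*g)) = (-2 + g)*(1/(2*g)) = (-2 + g)/(2*g))
-24*(X(7) + S(s)) = -24*((½)*(-2 + 7)/7 - 6) = -24*((½)*(⅐)*5 - 6) = -24*(5/14 - 6) = -24*(-79/14) = 948/7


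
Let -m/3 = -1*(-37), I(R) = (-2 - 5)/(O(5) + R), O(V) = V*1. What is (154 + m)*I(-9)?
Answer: 301/4 ≈ 75.250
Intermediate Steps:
O(V) = V
I(R) = -7/(5 + R) (I(R) = (-2 - 5)/(5 + R) = -7/(5 + R))
m = -111 (m = -(-3)*(-37) = -3*37 = -111)
(154 + m)*I(-9) = (154 - 111)*(-7/(5 - 9)) = 43*(-7/(-4)) = 43*(-7*(-¼)) = 43*(7/4) = 301/4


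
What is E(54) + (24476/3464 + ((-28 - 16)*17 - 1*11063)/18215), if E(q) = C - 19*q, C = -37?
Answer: -16666734711/15774190 ≈ -1056.6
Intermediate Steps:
E(q) = -37 - 19*q
E(54) + (24476/3464 + ((-28 - 16)*17 - 1*11063)/18215) = (-37 - 19*54) + (24476/3464 + ((-28 - 16)*17 - 1*11063)/18215) = (-37 - 1026) + (24476*(1/3464) + (-44*17 - 11063)*(1/18215)) = -1063 + (6119/866 + (-748 - 11063)*(1/18215)) = -1063 + (6119/866 - 11811*1/18215) = -1063 + (6119/866 - 11811/18215) = -1063 + 101229259/15774190 = -16666734711/15774190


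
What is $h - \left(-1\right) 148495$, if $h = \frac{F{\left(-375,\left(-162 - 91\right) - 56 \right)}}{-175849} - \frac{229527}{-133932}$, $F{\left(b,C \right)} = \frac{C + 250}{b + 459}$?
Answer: $\frac{6120390729152270}{41215664469} \approx 1.485 \cdot 10^{5}$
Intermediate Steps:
$F{\left(b,C \right)} = \frac{250 + C}{459 + b}$
$h = \frac{70633828115}{41215664469}$ ($h = \frac{\frac{1}{459 - 375} \left(250 - 309\right)}{-175849} - \frac{229527}{-133932} = \frac{250 - 309}{84} \left(- \frac{1}{175849}\right) - - \frac{76509}{44644} = \frac{250 - 309}{84} \left(- \frac{1}{175849}\right) + \frac{76509}{44644} = \frac{1}{84} \left(-59\right) \left(- \frac{1}{175849}\right) + \frac{76509}{44644} = \left(- \frac{59}{84}\right) \left(- \frac{1}{175849}\right) + \frac{76509}{44644} = \frac{59}{14771316} + \frac{76509}{44644} = \frac{70633828115}{41215664469} \approx 1.7138$)
$h - \left(-1\right) 148495 = \frac{70633828115}{41215664469} - \left(-1\right) 148495 = \frac{70633828115}{41215664469} - -148495 = \frac{70633828115}{41215664469} + 148495 = \frac{6120390729152270}{41215664469}$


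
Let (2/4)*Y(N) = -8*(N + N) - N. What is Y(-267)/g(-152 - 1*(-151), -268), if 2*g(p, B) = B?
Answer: -4539/67 ≈ -67.746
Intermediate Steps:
g(p, B) = B/2
Y(N) = -34*N (Y(N) = 2*(-8*(N + N) - N) = 2*(-16*N - N) = 2*(-17*N) = -34*N)
Y(-267)/g(-152 - 1*(-151), -268) = (-34*(-267))/(((½)*(-268))) = 9078/(-134) = 9078*(-1/134) = -4539/67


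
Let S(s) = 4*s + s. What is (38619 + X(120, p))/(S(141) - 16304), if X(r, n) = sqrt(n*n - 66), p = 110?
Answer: -38619/15599 - sqrt(12034)/15599 ≈ -2.4828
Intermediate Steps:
S(s) = 5*s
X(r, n) = sqrt(-66 + n**2) (X(r, n) = sqrt(n**2 - 66) = sqrt(-66 + n**2))
(38619 + X(120, p))/(S(141) - 16304) = (38619 + sqrt(-66 + 110**2))/(5*141 - 16304) = (38619 + sqrt(-66 + 12100))/(705 - 16304) = (38619 + sqrt(12034))/(-15599) = (38619 + sqrt(12034))*(-1/15599) = -38619/15599 - sqrt(12034)/15599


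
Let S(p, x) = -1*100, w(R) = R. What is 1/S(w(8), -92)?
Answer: -1/100 ≈ -0.010000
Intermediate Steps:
S(p, x) = -100
1/S(w(8), -92) = 1/(-100) = -1/100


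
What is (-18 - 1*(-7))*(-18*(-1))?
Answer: -198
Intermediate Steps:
(-18 - 1*(-7))*(-18*(-1)) = (-18 + 7)*18 = -11*18 = -198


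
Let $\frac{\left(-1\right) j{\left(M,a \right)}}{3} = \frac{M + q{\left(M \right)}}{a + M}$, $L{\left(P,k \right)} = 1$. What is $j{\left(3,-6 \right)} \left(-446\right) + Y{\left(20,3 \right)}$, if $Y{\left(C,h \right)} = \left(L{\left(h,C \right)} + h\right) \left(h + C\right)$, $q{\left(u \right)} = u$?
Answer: $-2584$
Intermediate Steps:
$j{\left(M,a \right)} = - \frac{6 M}{M + a}$ ($j{\left(M,a \right)} = - 3 \frac{M + M}{a + M} = - 3 \frac{2 M}{M + a} = - \frac{6 M}{M + a}$)
$Y{\left(C,h \right)} = \left(1 + h\right) \left(C + h\right)$ ($Y{\left(C,h \right)} = \left(1 + h\right) \left(h + C\right) = \left(1 + h\right) \left(C + h\right)$)
$j{\left(3,-6 \right)} \left(-446\right) + Y{\left(20,3 \right)} = \left(-6\right) 3 \frac{1}{3 - 6} \left(-446\right) + \left(20 + 3 + 3^{2} + 20 \cdot 3\right) = \left(-6\right) 3 \frac{1}{-3} \left(-446\right) + \left(20 + 3 + 9 + 60\right) = \left(-6\right) 3 \left(- \frac{1}{3}\right) \left(-446\right) + 92 = 6 \left(-446\right) + 92 = -2676 + 92 = -2584$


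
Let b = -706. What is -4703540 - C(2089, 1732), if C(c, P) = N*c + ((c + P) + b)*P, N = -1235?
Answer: -7518805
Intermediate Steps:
C(c, P) = -1235*c + P*(-706 + P + c) (C(c, P) = -1235*c + ((c + P) - 706)*P = -1235*c + ((P + c) - 706)*P = -1235*c + (-706 + P + c)*P = -1235*c + P*(-706 + P + c))
-4703540 - C(2089, 1732) = -4703540 - (1732² - 1235*2089 - 706*1732 + 1732*2089) = -4703540 - (2999824 - 2579915 - 1222792 + 3618148) = -4703540 - 1*2815265 = -4703540 - 2815265 = -7518805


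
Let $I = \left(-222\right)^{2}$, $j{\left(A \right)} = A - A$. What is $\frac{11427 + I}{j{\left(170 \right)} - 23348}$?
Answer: $- \frac{60711}{23348} \approx -2.6003$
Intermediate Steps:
$j{\left(A \right)} = 0$
$I = 49284$
$\frac{11427 + I}{j{\left(170 \right)} - 23348} = \frac{11427 + 49284}{0 - 23348} = \frac{60711}{-23348} = 60711 \left(- \frac{1}{23348}\right) = - \frac{60711}{23348}$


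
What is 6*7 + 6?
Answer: 48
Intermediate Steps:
6*7 + 6 = 42 + 6 = 48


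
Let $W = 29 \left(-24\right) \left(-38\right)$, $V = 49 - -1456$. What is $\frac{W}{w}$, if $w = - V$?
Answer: $- \frac{26448}{1505} \approx -17.573$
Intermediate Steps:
$V = 1505$ ($V = 49 + 1456 = 1505$)
$w = -1505$ ($w = \left(-1\right) 1505 = -1505$)
$W = 26448$ ($W = \left(-696\right) \left(-38\right) = 26448$)
$\frac{W}{w} = \frac{26448}{-1505} = 26448 \left(- \frac{1}{1505}\right) = - \frac{26448}{1505}$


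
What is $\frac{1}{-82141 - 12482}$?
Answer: $- \frac{1}{94623} \approx -1.0568 \cdot 10^{-5}$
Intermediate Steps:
$\frac{1}{-82141 - 12482} = \frac{1}{-94623} = - \frac{1}{94623}$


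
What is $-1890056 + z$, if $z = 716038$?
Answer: $-1174018$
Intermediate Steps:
$-1890056 + z = -1890056 + 716038 = -1174018$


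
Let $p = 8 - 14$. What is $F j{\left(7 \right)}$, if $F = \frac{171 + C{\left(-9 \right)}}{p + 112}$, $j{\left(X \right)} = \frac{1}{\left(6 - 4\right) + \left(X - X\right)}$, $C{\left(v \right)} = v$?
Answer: $\frac{81}{106} \approx 0.76415$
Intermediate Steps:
$p = -6$ ($p = 8 - 14 = -6$)
$j{\left(X \right)} = \frac{1}{2}$ ($j{\left(X \right)} = \frac{1}{2 + 0} = \frac{1}{2}$)
$F = \frac{81}{53}$ ($F = \frac{171 - 9}{-6 + 112} = \frac{162}{106} = 162 \cdot \frac{1}{106} = \frac{81}{53} \approx 1.5283$)
$F j{\left(7 \right)} = \frac{81}{53} \cdot \frac{1}{2} = \frac{81}{106}$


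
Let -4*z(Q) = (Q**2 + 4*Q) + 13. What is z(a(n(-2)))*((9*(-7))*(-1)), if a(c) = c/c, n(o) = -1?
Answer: -567/2 ≈ -283.50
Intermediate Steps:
a(c) = 1
z(Q) = -13/4 - Q - Q**2/4 (z(Q) = -((Q**2 + 4*Q) + 13)/4 = -(13 + Q**2 + 4*Q)/4 = -13/4 - Q - Q**2/4)
z(a(n(-2)))*((9*(-7))*(-1)) = (-13/4 - 1*1 - 1/4*1**2)*((9*(-7))*(-1)) = (-13/4 - 1 - 1/4*1)*(-63*(-1)) = (-13/4 - 1 - 1/4)*63 = -9/2*63 = -567/2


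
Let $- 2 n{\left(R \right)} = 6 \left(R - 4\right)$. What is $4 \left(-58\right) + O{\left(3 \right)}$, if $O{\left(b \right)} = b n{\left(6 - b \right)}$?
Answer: $-223$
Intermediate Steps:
$n{\left(R \right)} = 12 - 3 R$ ($n{\left(R \right)} = - \frac{6 \left(R - 4\right)}{2} = - \frac{6 \left(-4 + R\right)}{2} = - \frac{-24 + 6 R}{2} = 12 - 3 R$)
$O{\left(b \right)} = b \left(-6 + 3 b\right)$ ($O{\left(b \right)} = b \left(12 - 3 \left(6 - b\right)\right) = b \left(12 + \left(-18 + 3 b\right)\right) = b \left(-6 + 3 b\right)$)
$4 \left(-58\right) + O{\left(3 \right)} = 4 \left(-58\right) + 3 \cdot 3 \left(-2 + 3\right) = -232 + 3 \cdot 3 \cdot 1 = -232 + 9 = -223$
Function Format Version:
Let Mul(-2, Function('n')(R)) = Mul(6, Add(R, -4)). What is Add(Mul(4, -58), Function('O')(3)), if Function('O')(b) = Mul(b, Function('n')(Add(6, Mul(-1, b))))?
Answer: -223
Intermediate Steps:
Function('n')(R) = Add(12, Mul(-3, R)) (Function('n')(R) = Mul(Rational(-1, 2), Mul(6, Add(R, -4))) = Mul(Rational(-1, 2), Mul(6, Add(-4, R))) = Mul(Rational(-1, 2), Add(-24, Mul(6, R))) = Add(12, Mul(-3, R)))
Function('O')(b) = Mul(b, Add(-6, Mul(3, b))) (Function('O')(b) = Mul(b, Add(12, Mul(-3, Add(6, Mul(-1, b))))) = Mul(b, Add(12, Add(-18, Mul(3, b)))) = Mul(b, Add(-6, Mul(3, b))))
Add(Mul(4, -58), Function('O')(3)) = Add(Mul(4, -58), Mul(3, 3, Add(-2, 3))) = Add(-232, Mul(3, 3, 1)) = Add(-232, 9) = -223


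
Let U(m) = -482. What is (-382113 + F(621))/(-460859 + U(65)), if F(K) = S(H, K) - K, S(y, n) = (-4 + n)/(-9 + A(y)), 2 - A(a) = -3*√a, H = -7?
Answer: 6124361/7381456 + 1851*I*√7/51670192 ≈ 0.8297 + 9.478e-5*I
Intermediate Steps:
A(a) = 2 + 3*√a (A(a) = 2 - (-3)*√a = 2 + 3*√a)
S(y, n) = (-4 + n)/(-7 + 3*√y) (S(y, n) = (-4 + n)/(-9 + (2 + 3*√y)) = (-4 + n)/(-7 + 3*√y))
F(K) = -K + (-4 + K)/(-7 + 3*I*√7) (F(K) = (-4 + K)/(-7 + 3*√(-7)) - K = (-4 + K)/(-7 + 3*(I*√7)) - K = (-4 + K)/(-7 + 3*I*√7) - K = -K + (-4 + K)/(-7 + 3*I*√7))
(-382113 + F(621))/(-460859 + U(65)) = (-382113 + (-1*621 - (-4 + 621)/(7 - 3*I*√7)))/(-460859 - 482) = (-382113 + (-621 - 1*617/(7 - 3*I*√7)))/(-461341) = (-382113 + (-621 - 617/(7 - 3*I*√7)))*(-1/461341) = (-382734 - 617/(7 - 3*I*√7))*(-1/461341) = 382734/461341 + 617/(461341*(7 - 3*I*√7))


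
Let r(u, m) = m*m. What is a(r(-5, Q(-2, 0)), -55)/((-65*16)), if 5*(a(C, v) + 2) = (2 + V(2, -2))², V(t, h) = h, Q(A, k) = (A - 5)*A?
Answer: 1/520 ≈ 0.0019231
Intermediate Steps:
Q(A, k) = A*(-5 + A) (Q(A, k) = (-5 + A)*A = A*(-5 + A))
r(u, m) = m²
a(C, v) = -2 (a(C, v) = -2 + (2 - 2)²/5 = -2 + (⅕)*0² = -2 + (⅕)*0 = -2 + 0 = -2)
a(r(-5, Q(-2, 0)), -55)/((-65*16)) = -2/((-65*16)) = -2/(-1040) = -2*(-1/1040) = 1/520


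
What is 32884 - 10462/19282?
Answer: 317029413/9641 ≈ 32883.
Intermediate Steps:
32884 - 10462/19282 = 32884 - 1*5231/9641 = 32884 - 5231/9641 = 317029413/9641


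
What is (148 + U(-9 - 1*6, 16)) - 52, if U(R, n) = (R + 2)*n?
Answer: -112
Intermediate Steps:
U(R, n) = n*(2 + R) (U(R, n) = (2 + R)*n = n*(2 + R))
(148 + U(-9 - 1*6, 16)) - 52 = (148 + 16*(2 + (-9 - 1*6))) - 52 = (148 + 16*(2 + (-9 - 6))) - 52 = (148 + 16*(2 - 15)) - 52 = (148 + 16*(-13)) - 52 = (148 - 208) - 52 = -60 - 52 = -112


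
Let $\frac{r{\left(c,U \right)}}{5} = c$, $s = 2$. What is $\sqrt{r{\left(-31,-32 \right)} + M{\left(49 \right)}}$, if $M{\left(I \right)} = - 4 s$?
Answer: $i \sqrt{163} \approx 12.767 i$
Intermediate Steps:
$r{\left(c,U \right)} = 5 c$
$M{\left(I \right)} = -8$ ($M{\left(I \right)} = \left(-4\right) 2 = -8$)
$\sqrt{r{\left(-31,-32 \right)} + M{\left(49 \right)}} = \sqrt{5 \left(-31\right) - 8} = \sqrt{-155 - 8} = \sqrt{-163} = i \sqrt{163}$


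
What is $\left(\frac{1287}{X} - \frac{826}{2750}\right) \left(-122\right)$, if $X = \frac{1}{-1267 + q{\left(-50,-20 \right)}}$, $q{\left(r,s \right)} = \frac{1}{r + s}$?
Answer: $\frac{1914788045377}{9625} \approx 1.9894 \cdot 10^{8}$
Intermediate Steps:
$X = - \frac{70}{88691}$ ($X = \frac{1}{-1267 + \frac{1}{-50 - 20}} = \frac{1}{-1267 + \frac{1}{-70}} = \frac{1}{-1267 - \frac{1}{70}} = \frac{1}{- \frac{88691}{70}} = - \frac{70}{88691} \approx -0.00078926$)
$\left(\frac{1287}{X} - \frac{826}{2750}\right) \left(-122\right) = \left(\frac{1287}{- \frac{70}{88691}} - \frac{826}{2750}\right) \left(-122\right) = \left(1287 \left(- \frac{88691}{70}\right) - \frac{413}{1375}\right) \left(-122\right) = \left(- \frac{114145317}{70} - \frac{413}{1375}\right) \left(-122\right) = \left(- \frac{31389967957}{19250}\right) \left(-122\right) = \frac{1914788045377}{9625}$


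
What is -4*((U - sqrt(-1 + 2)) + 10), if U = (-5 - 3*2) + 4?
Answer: -8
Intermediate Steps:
U = -7 (U = (-5 - 6) + 4 = -11 + 4 = -7)
-4*((U - sqrt(-1 + 2)) + 10) = -4*((-7 - sqrt(-1 + 2)) + 10) = -4*((-7 - sqrt(1)) + 10) = -4*((-7 - 1*1) + 10) = -4*((-7 - 1) + 10) = -4*(-8 + 10) = -4*2 = -8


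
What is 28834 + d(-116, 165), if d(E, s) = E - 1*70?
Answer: 28648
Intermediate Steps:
d(E, s) = -70 + E (d(E, s) = E - 70 = -70 + E)
28834 + d(-116, 165) = 28834 + (-70 - 116) = 28834 - 186 = 28648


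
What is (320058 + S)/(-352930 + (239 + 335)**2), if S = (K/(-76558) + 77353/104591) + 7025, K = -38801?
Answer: -291006046409771/20866965889468 ≈ -13.946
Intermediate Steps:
S = 56261106616815/8007277778 (S = (-38801/(-76558) + 77353/104591) + 7025 = (-38801*(-1/76558) + 77353*(1/104591)) + 7025 = (38801/76558 + 77353/104591) + 7025 = 9980226365/8007277778 + 7025 = 56261106616815/8007277778 ≈ 7026.3)
(320058 + S)/(-352930 + (239 + 335)**2) = (320058 + 56261106616815/8007277778)/(-352930 + (239 + 335)**2) = 2619054417687939/(8007277778*(-352930 + 574**2)) = 2619054417687939/(8007277778*(-352930 + 329476)) = (2619054417687939/8007277778)/(-23454) = (2619054417687939/8007277778)*(-1/23454) = -291006046409771/20866965889468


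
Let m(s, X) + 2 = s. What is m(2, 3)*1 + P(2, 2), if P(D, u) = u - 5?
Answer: -3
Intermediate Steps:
P(D, u) = -5 + u
m(s, X) = -2 + s
m(2, 3)*1 + P(2, 2) = (-2 + 2)*1 + (-5 + 2) = 0*1 - 3 = 0 - 3 = -3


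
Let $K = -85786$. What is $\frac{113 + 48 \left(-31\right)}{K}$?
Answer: $\frac{1375}{85786} \approx 0.016028$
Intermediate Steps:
$\frac{113 + 48 \left(-31\right)}{K} = \frac{113 + 48 \left(-31\right)}{-85786} = \left(113 - 1488\right) \left(- \frac{1}{85786}\right) = \left(-1375\right) \left(- \frac{1}{85786}\right) = \frac{1375}{85786}$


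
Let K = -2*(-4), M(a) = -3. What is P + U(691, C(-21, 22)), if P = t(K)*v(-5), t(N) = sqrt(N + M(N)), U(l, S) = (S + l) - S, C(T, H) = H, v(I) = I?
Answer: 691 - 5*sqrt(5) ≈ 679.82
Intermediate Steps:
U(l, S) = l
K = 8
t(N) = sqrt(-3 + N) (t(N) = sqrt(N - 3) = sqrt(-3 + N))
P = -5*sqrt(5) (P = sqrt(-3 + 8)*(-5) = sqrt(5)*(-5) = -5*sqrt(5) ≈ -11.180)
P + U(691, C(-21, 22)) = -5*sqrt(5) + 691 = 691 - 5*sqrt(5)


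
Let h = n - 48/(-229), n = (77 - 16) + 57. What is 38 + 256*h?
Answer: 6938622/229 ≈ 30300.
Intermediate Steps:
n = 118 (n = 61 + 57 = 118)
h = 27070/229 (h = 118 - 48/(-229) = 118 - 48*(-1/229) = 118 + 48/229 = 27070/229 ≈ 118.21)
38 + 256*h = 38 + 256*(27070/229) = 38 + 6929920/229 = 6938622/229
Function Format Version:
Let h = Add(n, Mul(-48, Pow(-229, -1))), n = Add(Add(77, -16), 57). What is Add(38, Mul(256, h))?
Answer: Rational(6938622, 229) ≈ 30300.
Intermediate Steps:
n = 118 (n = Add(61, 57) = 118)
h = Rational(27070, 229) (h = Add(118, Mul(-48, Pow(-229, -1))) = Add(118, Mul(-48, Rational(-1, 229))) = Add(118, Rational(48, 229)) = Rational(27070, 229) ≈ 118.21)
Add(38, Mul(256, h)) = Add(38, Mul(256, Rational(27070, 229))) = Add(38, Rational(6929920, 229)) = Rational(6938622, 229)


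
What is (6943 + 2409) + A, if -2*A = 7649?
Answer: 11055/2 ≈ 5527.5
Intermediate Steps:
A = -7649/2 (A = -½*7649 = -7649/2 ≈ -3824.5)
(6943 + 2409) + A = (6943 + 2409) - 7649/2 = 9352 - 7649/2 = 11055/2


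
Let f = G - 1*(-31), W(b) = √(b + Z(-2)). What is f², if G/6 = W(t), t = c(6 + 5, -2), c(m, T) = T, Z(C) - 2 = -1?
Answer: 925 + 372*I ≈ 925.0 + 372.0*I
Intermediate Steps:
Z(C) = 1 (Z(C) = 2 - 1 = 1)
t = -2
W(b) = √(1 + b) (W(b) = √(b + 1) = √(1 + b))
G = 6*I (G = 6*√(1 - 2) = 6*√(-1) = 6*I ≈ 6.0*I)
f = 31 + 6*I (f = 6*I - 1*(-31) = 6*I + 31 = 31 + 6*I ≈ 31.0 + 6.0*I)
f² = (31 + 6*I)²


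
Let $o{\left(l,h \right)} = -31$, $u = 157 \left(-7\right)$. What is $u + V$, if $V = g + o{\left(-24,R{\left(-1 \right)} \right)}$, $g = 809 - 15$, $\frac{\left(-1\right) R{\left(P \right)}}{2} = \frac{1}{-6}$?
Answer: $-336$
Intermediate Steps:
$R{\left(P \right)} = \frac{1}{3}$ ($R{\left(P \right)} = - \frac{2}{-6} = \left(-2\right) \left(- \frac{1}{6}\right) = \frac{1}{3}$)
$u = -1099$
$g = 794$ ($g = 809 - 15 = 794$)
$V = 763$ ($V = 794 - 31 = 763$)
$u + V = -1099 + 763 = -336$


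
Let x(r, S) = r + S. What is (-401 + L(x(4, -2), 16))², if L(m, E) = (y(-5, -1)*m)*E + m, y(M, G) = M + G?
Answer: 349281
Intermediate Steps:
y(M, G) = G + M
x(r, S) = S + r
L(m, E) = m - 6*E*m (L(m, E) = ((-1 - 5)*m)*E + m = (-6*m)*E + m = -6*E*m + m = m - 6*E*m)
(-401 + L(x(4, -2), 16))² = (-401 + (-2 + 4)*(1 - 6*16))² = (-401 + 2*(1 - 96))² = (-401 + 2*(-95))² = (-401 - 190)² = (-591)² = 349281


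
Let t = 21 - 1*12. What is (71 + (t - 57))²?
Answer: 529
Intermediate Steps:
t = 9 (t = 21 - 12 = 9)
(71 + (t - 57))² = (71 + (9 - 57))² = (71 - 48)² = 23² = 529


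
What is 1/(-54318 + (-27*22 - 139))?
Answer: -1/55051 ≈ -1.8165e-5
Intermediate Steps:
1/(-54318 + (-27*22 - 139)) = 1/(-54318 + (-594 - 139)) = 1/(-54318 - 733) = 1/(-55051) = -1/55051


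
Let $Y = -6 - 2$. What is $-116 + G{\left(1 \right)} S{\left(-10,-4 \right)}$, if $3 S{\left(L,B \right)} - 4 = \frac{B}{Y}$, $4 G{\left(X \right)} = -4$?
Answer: $- \frac{235}{2} \approx -117.5$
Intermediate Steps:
$Y = -8$ ($Y = -6 - 2 = -8$)
$G{\left(X \right)} = -1$ ($G{\left(X \right)} = \frac{1}{4} \left(-4\right) = -1$)
$S{\left(L,B \right)} = \frac{4}{3} - \frac{B}{24}$ ($S{\left(L,B \right)} = \frac{4}{3} + \frac{B \frac{1}{-8}}{3} = \frac{4}{3} + \frac{B \left(- \frac{1}{8}\right)}{3} = \frac{4}{3} + \frac{\left(- \frac{1}{8}\right) B}{3} = \frac{4}{3} - \frac{B}{24}$)
$-116 + G{\left(1 \right)} S{\left(-10,-4 \right)} = -116 - \left(\frac{4}{3} - - \frac{1}{6}\right) = -116 - \left(\frac{4}{3} + \frac{1}{6}\right) = -116 - \frac{3}{2} = - \frac{235}{2}$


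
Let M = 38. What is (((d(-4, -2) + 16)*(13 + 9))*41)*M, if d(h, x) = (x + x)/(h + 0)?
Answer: 582692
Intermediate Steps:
d(h, x) = 2*x/h (d(h, x) = (2*x)/h = 2*x/h)
(((d(-4, -2) + 16)*(13 + 9))*41)*M = (((2*(-2)/(-4) + 16)*(13 + 9))*41)*38 = (((2*(-2)*(-¼) + 16)*22)*41)*38 = (((1 + 16)*22)*41)*38 = ((17*22)*41)*38 = (374*41)*38 = 15334*38 = 582692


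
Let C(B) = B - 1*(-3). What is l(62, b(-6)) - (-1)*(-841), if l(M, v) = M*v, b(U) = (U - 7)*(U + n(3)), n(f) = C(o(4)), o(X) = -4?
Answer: 4801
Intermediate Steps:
C(B) = 3 + B (C(B) = B + 3 = 3 + B)
n(f) = -1 (n(f) = 3 - 4 = -1)
b(U) = (-1 + U)*(-7 + U) (b(U) = (U - 7)*(U - 1) = (-7 + U)*(-1 + U) = (-1 + U)*(-7 + U))
l(62, b(-6)) - (-1)*(-841) = 62*(7 + (-6)² - 8*(-6)) - (-1)*(-841) = 62*(7 + 36 + 48) - 1*841 = 62*91 - 841 = 5642 - 841 = 4801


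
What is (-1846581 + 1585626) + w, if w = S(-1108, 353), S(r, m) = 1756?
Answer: -259199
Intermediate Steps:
w = 1756
(-1846581 + 1585626) + w = (-1846581 + 1585626) + 1756 = -260955 + 1756 = -259199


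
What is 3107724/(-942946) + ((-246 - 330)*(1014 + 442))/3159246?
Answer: -884072661390/248249864893 ≈ -3.5612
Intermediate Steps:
3107724/(-942946) + ((-246 - 330)*(1014 + 442))/3159246 = 3107724*(-1/942946) - 576*1456*(1/3159246) = -1553862/471473 - 838656*1/3159246 = -1553862/471473 - 139776/526541 = -884072661390/248249864893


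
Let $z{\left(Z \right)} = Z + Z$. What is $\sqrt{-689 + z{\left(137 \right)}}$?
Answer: $i \sqrt{415} \approx 20.372 i$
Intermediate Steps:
$z{\left(Z \right)} = 2 Z$
$\sqrt{-689 + z{\left(137 \right)}} = \sqrt{-689 + 2 \cdot 137} = \sqrt{-689 + 274} = \sqrt{-415} = i \sqrt{415}$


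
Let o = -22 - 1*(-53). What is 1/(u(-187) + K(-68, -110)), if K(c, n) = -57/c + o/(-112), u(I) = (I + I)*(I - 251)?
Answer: 1904/311899117 ≈ 6.1045e-6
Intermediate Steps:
o = 31 (o = -22 + 53 = 31)
u(I) = 2*I*(-251 + I) (u(I) = (2*I)*(-251 + I) = 2*I*(-251 + I))
K(c, n) = -31/112 - 57/c (K(c, n) = -57/c + 31/(-112) = -57/c + 31*(-1/112) = -57/c - 31/112 = -31/112 - 57/c)
1/(u(-187) + K(-68, -110)) = 1/(2*(-187)*(-251 - 187) + (-31/112 - 57/(-68))) = 1/(2*(-187)*(-438) + (-31/112 - 57*(-1/68))) = 1/(163812 + (-31/112 + 57/68)) = 1/(163812 + 1069/1904) = 1/(311899117/1904) = 1904/311899117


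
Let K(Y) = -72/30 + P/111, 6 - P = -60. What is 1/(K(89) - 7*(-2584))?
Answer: 185/3345946 ≈ 5.5291e-5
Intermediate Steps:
P = 66 (P = 6 - 1*(-60) = 6 + 60 = 66)
K(Y) = -334/185 (K(Y) = -72/30 + 66/111 = -72*1/30 + 66*(1/111) = -12/5 + 22/37 = -334/185)
1/(K(89) - 7*(-2584)) = 1/(-334/185 - 7*(-2584)) = 1/(-334/185 + 18088) = 1/(3345946/185) = 185/3345946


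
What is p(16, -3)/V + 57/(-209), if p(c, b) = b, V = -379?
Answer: -1104/4169 ≈ -0.26481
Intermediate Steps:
p(16, -3)/V + 57/(-209) = -3/(-379) + 57/(-209) = -3*(-1/379) + 57*(-1/209) = 3/379 - 3/11 = -1104/4169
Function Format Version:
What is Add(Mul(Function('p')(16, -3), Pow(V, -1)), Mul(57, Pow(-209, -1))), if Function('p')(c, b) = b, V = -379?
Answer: Rational(-1104, 4169) ≈ -0.26481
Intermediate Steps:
Add(Mul(Function('p')(16, -3), Pow(V, -1)), Mul(57, Pow(-209, -1))) = Add(Mul(-3, Pow(-379, -1)), Mul(57, Pow(-209, -1))) = Add(Mul(-3, Rational(-1, 379)), Mul(57, Rational(-1, 209))) = Add(Rational(3, 379), Rational(-3, 11)) = Rational(-1104, 4169)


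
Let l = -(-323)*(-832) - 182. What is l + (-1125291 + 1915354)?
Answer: 521145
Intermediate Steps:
l = -268918 (l = -323*832 - 182 = -268736 - 182 = -268918)
l + (-1125291 + 1915354) = -268918 + (-1125291 + 1915354) = -268918 + 790063 = 521145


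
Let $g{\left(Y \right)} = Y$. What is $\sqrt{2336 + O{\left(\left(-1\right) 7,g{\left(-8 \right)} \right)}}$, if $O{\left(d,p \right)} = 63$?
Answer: $\sqrt{2399} \approx 48.98$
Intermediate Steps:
$\sqrt{2336 + O{\left(\left(-1\right) 7,g{\left(-8 \right)} \right)}} = \sqrt{2336 + 63} = \sqrt{2399}$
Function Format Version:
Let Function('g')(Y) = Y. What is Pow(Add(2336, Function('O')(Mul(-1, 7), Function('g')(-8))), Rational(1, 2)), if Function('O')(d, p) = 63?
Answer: Pow(2399, Rational(1, 2)) ≈ 48.980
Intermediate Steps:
Pow(Add(2336, Function('O')(Mul(-1, 7), Function('g')(-8))), Rational(1, 2)) = Pow(Add(2336, 63), Rational(1, 2)) = Pow(2399, Rational(1, 2))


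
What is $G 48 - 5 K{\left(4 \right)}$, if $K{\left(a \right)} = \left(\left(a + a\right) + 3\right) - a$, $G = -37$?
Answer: $-1811$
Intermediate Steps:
$K{\left(a \right)} = 3 + a$ ($K{\left(a \right)} = \left(2 a + 3\right) - a = \left(3 + 2 a\right) - a = 3 + a$)
$G 48 - 5 K{\left(4 \right)} = \left(-37\right) 48 - 5 \left(3 + 4\right) = -1776 - 35 = -1811$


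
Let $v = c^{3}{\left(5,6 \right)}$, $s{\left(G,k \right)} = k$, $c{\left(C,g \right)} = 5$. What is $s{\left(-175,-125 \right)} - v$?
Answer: $-250$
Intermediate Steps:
$v = 125$ ($v = 5^{3} = 125$)
$s{\left(-175,-125 \right)} - v = -125 - 125 = -250$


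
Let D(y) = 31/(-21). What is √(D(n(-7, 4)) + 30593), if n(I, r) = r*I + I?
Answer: √13490862/21 ≈ 174.90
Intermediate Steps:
n(I, r) = I + I*r (n(I, r) = I*r + I = I + I*r)
D(y) = -31/21 (D(y) = 31*(-1/21) = -31/21)
√(D(n(-7, 4)) + 30593) = √(-31/21 + 30593) = √(642422/21) = √13490862/21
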